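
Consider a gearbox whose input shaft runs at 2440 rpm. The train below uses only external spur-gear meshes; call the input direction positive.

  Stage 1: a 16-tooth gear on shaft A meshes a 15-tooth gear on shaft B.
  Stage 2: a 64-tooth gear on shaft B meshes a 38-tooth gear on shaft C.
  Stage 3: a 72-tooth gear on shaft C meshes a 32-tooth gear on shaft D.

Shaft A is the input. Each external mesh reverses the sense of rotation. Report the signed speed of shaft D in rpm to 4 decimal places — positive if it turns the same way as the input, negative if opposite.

Stage 1 [16T→15T]: ω = 2440.0000×16/15 = 2602.6667 rpm, dir flips to −; running = −2602.6667
Stage 2 [64T→38T]: ω = 2602.6667×64/38 = 4383.4386 rpm, dir flips to +; running = +4383.4386
Stage 3 [72T→32T]: ω = 4383.4386×72/32 = 9862.7368 rpm, dir flips to −; running = −9862.7368

-9862.7368 rpm (opposite to input, |ω| = 9862.7368 rpm)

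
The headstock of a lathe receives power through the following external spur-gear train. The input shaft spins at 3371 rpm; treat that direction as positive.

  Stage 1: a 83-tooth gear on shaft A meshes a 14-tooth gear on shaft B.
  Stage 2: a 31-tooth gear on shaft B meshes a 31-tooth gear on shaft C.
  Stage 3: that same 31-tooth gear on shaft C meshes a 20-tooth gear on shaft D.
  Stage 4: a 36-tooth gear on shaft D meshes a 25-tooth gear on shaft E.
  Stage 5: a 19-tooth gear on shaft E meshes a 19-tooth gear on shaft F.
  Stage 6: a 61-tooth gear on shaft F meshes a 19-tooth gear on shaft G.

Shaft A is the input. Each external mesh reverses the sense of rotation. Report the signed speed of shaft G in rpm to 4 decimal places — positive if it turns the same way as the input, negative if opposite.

+143211.9419 rpm (same as input, |ω| = 143211.9419 rpm)

Stage 1 [83T→14T]: ω = 3371.0000×83/14 = 19985.2143 rpm, dir flips to −; running = −19985.2143
Stage 2 [31T→31T]: ω = 19985.2143×31/31 = 19985.2143 rpm, dir flips to +; running = +19985.2143
Stage 3 [31T→20T]: ω = 19985.2143×31/20 = 30977.0821 rpm, dir flips to −; running = −30977.0821
Stage 4 [36T→25T]: ω = 30977.0821×36/25 = 44606.9983 rpm, dir flips to +; running = +44606.9983
Stage 5 [19T→19T]: ω = 44606.9983×19/19 = 44606.9983 rpm, dir flips to −; running = −44606.9983
Stage 6 [61T→19T]: ω = 44606.9983×61/19 = 143211.9419 rpm, dir flips to +; running = +143211.9419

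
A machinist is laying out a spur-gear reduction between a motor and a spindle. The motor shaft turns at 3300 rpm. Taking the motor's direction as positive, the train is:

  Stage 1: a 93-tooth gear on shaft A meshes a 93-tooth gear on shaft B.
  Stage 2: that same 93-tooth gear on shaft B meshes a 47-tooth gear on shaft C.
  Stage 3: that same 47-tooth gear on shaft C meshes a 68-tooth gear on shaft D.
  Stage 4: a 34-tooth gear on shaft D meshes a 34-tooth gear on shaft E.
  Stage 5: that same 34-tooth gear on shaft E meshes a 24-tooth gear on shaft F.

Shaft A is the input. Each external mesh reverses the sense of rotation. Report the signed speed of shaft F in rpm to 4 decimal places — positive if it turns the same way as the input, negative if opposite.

-6393.7500 rpm (opposite to input, |ω| = 6393.7500 rpm)

Stage 1 [93T→93T]: ω = 3300.0000×93/93 = 3300.0000 rpm, dir flips to −; running = −3300.0000
Stage 2 [93T→47T]: ω = 3300.0000×93/47 = 6529.7872 rpm, dir flips to +; running = +6529.7872
Stage 3 [47T→68T]: ω = 6529.7872×47/68 = 4513.2353 rpm, dir flips to −; running = −4513.2353
Stage 4 [34T→34T]: ω = 4513.2353×34/34 = 4513.2353 rpm, dir flips to +; running = +4513.2353
Stage 5 [34T→24T]: ω = 4513.2353×34/24 = 6393.7500 rpm, dir flips to −; running = −6393.7500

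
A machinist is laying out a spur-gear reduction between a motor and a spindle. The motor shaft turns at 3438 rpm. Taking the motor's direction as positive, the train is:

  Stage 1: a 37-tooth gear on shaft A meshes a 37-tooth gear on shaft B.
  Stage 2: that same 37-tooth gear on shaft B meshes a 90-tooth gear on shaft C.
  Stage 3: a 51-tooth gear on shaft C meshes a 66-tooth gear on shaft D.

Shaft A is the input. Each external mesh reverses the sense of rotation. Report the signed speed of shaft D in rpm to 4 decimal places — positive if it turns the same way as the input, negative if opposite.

Stage 1 [37T→37T]: ω = 3438.0000×37/37 = 3438.0000 rpm, dir flips to −; running = −3438.0000
Stage 2 [37T→90T]: ω = 3438.0000×37/90 = 1413.4000 rpm, dir flips to +; running = +1413.4000
Stage 3 [51T→66T]: ω = 1413.4000×51/66 = 1092.1727 rpm, dir flips to −; running = −1092.1727

-1092.1727 rpm (opposite to input, |ω| = 1092.1727 rpm)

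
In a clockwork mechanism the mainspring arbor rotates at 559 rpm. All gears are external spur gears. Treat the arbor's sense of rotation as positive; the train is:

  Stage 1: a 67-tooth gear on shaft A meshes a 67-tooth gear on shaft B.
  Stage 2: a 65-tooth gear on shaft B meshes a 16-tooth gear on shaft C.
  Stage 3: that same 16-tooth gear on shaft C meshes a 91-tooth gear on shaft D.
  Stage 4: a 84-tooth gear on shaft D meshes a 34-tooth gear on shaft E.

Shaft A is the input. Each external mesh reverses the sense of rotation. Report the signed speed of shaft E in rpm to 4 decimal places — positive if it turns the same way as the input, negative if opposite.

+986.4706 rpm (same as input, |ω| = 986.4706 rpm)

Stage 1 [67T→67T]: ω = 559.0000×67/67 = 559.0000 rpm, dir flips to −; running = −559.0000
Stage 2 [65T→16T]: ω = 559.0000×65/16 = 2270.9375 rpm, dir flips to +; running = +2270.9375
Stage 3 [16T→91T]: ω = 2270.9375×16/91 = 399.2857 rpm, dir flips to −; running = −399.2857
Stage 4 [84T→34T]: ω = 399.2857×84/34 = 986.4706 rpm, dir flips to +; running = +986.4706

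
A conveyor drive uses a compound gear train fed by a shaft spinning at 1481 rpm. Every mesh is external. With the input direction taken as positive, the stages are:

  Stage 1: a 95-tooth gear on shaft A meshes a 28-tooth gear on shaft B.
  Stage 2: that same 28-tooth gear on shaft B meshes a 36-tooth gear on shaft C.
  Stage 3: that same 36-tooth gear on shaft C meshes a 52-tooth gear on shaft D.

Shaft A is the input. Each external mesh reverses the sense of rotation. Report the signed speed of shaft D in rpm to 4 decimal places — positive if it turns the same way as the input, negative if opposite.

Stage 1 [95T→28T]: ω = 1481.0000×95/28 = 5024.8214 rpm, dir flips to −; running = −5024.8214
Stage 2 [28T→36T]: ω = 5024.8214×28/36 = 3908.1944 rpm, dir flips to +; running = +3908.1944
Stage 3 [36T→52T]: ω = 3908.1944×36/52 = 2705.6731 rpm, dir flips to −; running = −2705.6731

-2705.6731 rpm (opposite to input, |ω| = 2705.6731 rpm)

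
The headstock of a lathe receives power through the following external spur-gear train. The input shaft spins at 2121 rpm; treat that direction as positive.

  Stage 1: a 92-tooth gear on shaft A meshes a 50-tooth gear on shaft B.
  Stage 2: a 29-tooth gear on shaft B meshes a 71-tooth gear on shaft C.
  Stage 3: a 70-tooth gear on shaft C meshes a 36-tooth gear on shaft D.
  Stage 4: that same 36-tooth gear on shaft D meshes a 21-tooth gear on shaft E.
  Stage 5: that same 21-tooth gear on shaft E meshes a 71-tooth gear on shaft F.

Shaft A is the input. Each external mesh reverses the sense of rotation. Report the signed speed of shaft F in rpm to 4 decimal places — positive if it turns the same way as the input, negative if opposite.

Stage 1 [92T→50T]: ω = 2121.0000×92/50 = 3902.6400 rpm, dir flips to −; running = −3902.6400
Stage 2 [29T→71T]: ω = 3902.6400×29/71 = 1594.0361 rpm, dir flips to +; running = +1594.0361
Stage 3 [70T→36T]: ω = 1594.0361×70/36 = 3099.5146 rpm, dir flips to −; running = −3099.5146
Stage 4 [36T→21T]: ω = 3099.5146×36/21 = 5313.4535 rpm, dir flips to +; running = +5313.4535
Stage 5 [21T→71T]: ω = 5313.4535×21/71 = 1571.5848 rpm, dir flips to −; running = −1571.5848

-1571.5848 rpm (opposite to input, |ω| = 1571.5848 rpm)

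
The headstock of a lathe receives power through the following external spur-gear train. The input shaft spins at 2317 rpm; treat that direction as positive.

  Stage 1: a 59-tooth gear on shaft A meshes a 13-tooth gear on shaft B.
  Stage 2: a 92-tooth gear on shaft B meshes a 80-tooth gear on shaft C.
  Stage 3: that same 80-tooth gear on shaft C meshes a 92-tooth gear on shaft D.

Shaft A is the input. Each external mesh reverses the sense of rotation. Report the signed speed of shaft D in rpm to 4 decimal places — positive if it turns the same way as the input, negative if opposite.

-10515.6154 rpm (opposite to input, |ω| = 10515.6154 rpm)

Stage 1 [59T→13T]: ω = 2317.0000×59/13 = 10515.6154 rpm, dir flips to −; running = −10515.6154
Stage 2 [92T→80T]: ω = 10515.6154×92/80 = 12092.9577 rpm, dir flips to +; running = +12092.9577
Stage 3 [80T→92T]: ω = 12092.9577×80/92 = 10515.6154 rpm, dir flips to −; running = −10515.6154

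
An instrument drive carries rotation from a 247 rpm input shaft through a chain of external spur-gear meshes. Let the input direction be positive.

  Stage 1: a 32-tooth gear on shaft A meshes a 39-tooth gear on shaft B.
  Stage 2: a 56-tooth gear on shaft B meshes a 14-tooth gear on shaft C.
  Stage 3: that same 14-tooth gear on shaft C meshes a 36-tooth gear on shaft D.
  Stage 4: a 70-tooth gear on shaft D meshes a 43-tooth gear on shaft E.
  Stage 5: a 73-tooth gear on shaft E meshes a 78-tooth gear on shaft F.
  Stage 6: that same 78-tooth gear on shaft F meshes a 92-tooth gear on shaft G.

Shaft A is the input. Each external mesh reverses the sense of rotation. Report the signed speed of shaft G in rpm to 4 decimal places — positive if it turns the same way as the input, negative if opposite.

Stage 1 [32T→39T]: ω = 247.0000×32/39 = 202.6667 rpm, dir flips to −; running = −202.6667
Stage 2 [56T→14T]: ω = 202.6667×56/14 = 810.6667 rpm, dir flips to +; running = +810.6667
Stage 3 [14T→36T]: ω = 810.6667×14/36 = 315.2593 rpm, dir flips to −; running = −315.2593
Stage 4 [70T→43T]: ω = 315.2593×70/43 = 513.2127 rpm, dir flips to +; running = +513.2127
Stage 5 [73T→78T]: ω = 513.2127×73/78 = 480.3145 rpm, dir flips to −; running = −480.3145
Stage 6 [78T→92T]: ω = 480.3145×78/92 = 407.2232 rpm, dir flips to +; running = +407.2232

+407.2232 rpm (same as input, |ω| = 407.2232 rpm)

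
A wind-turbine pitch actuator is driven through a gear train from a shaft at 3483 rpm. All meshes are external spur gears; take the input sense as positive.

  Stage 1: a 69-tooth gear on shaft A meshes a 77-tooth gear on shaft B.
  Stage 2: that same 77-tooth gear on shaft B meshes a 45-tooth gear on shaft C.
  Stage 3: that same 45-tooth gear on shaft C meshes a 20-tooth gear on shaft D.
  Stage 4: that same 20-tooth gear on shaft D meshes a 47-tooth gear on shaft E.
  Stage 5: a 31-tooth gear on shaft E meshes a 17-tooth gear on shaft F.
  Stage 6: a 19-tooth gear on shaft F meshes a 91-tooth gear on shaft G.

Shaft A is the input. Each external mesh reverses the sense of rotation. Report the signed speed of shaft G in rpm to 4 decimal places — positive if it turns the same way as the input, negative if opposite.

Stage 1 [69T→77T]: ω = 3483.0000×69/77 = 3121.1299 rpm, dir flips to −; running = −3121.1299
Stage 2 [77T→45T]: ω = 3121.1299×77/45 = 5340.6000 rpm, dir flips to +; running = +5340.6000
Stage 3 [45T→20T]: ω = 5340.6000×45/20 = 12016.3500 rpm, dir flips to −; running = −12016.3500
Stage 4 [20T→47T]: ω = 12016.3500×20/47 = 5113.3404 rpm, dir flips to +; running = +5113.3404
Stage 5 [31T→17T]: ω = 5113.3404×31/17 = 9324.3267 rpm, dir flips to −; running = −9324.3267
Stage 6 [19T→91T]: ω = 9324.3267×19/91 = 1946.8374 rpm, dir flips to +; running = +1946.8374

+1946.8374 rpm (same as input, |ω| = 1946.8374 rpm)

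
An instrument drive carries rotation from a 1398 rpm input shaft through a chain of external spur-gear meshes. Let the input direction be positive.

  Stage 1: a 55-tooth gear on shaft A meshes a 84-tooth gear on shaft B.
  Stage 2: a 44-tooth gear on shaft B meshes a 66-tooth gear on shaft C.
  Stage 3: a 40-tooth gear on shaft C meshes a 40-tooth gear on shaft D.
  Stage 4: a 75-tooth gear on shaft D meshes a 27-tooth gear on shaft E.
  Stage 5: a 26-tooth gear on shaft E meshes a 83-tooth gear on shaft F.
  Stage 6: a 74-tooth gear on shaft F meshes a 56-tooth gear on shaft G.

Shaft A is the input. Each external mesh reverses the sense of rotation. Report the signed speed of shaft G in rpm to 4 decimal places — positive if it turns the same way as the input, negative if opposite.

Stage 1 [55T→84T]: ω = 1398.0000×55/84 = 915.3571 rpm, dir flips to −; running = −915.3571
Stage 2 [44T→66T]: ω = 915.3571×44/66 = 610.2381 rpm, dir flips to +; running = +610.2381
Stage 3 [40T→40T]: ω = 610.2381×40/40 = 610.2381 rpm, dir flips to −; running = −610.2381
Stage 4 [75T→27T]: ω = 610.2381×75/27 = 1695.1058 rpm, dir flips to +; running = +1695.1058
Stage 5 [26T→83T]: ω = 1695.1058×26/83 = 530.9970 rpm, dir flips to −; running = −530.9970
Stage 6 [74T→56T]: ω = 530.9970×74/56 = 701.6746 rpm, dir flips to +; running = +701.6746

+701.6746 rpm (same as input, |ω| = 701.6746 rpm)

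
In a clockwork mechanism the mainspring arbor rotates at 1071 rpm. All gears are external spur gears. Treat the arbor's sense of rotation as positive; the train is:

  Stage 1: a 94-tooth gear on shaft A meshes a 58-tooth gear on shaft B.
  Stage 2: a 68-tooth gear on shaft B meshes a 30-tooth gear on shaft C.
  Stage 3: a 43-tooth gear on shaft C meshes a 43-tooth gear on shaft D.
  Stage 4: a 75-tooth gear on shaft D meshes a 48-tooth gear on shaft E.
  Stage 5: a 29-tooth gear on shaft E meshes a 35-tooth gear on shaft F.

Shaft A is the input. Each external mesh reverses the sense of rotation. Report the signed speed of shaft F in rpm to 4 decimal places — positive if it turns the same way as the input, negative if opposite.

-5093.6250 rpm (opposite to input, |ω| = 5093.6250 rpm)

Stage 1 [94T→58T]: ω = 1071.0000×94/58 = 1735.7586 rpm, dir flips to −; running = −1735.7586
Stage 2 [68T→30T]: ω = 1735.7586×68/30 = 3934.3862 rpm, dir flips to +; running = +3934.3862
Stage 3 [43T→43T]: ω = 3934.3862×43/43 = 3934.3862 rpm, dir flips to −; running = −3934.3862
Stage 4 [75T→48T]: ω = 3934.3862×75/48 = 6147.4784 rpm, dir flips to +; running = +6147.4784
Stage 5 [29T→35T]: ω = 6147.4784×29/35 = 5093.6250 rpm, dir flips to −; running = −5093.6250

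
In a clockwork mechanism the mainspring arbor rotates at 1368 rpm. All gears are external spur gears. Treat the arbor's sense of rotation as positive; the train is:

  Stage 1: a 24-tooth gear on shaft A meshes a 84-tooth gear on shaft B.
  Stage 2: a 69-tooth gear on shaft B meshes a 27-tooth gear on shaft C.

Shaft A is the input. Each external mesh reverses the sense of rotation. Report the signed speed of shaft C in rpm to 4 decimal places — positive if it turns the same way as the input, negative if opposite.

Stage 1 [24T→84T]: ω = 1368.0000×24/84 = 390.8571 rpm, dir flips to −; running = −390.8571
Stage 2 [69T→27T]: ω = 390.8571×69/27 = 998.8571 rpm, dir flips to +; running = +998.8571

+998.8571 rpm (same as input, |ω| = 998.8571 rpm)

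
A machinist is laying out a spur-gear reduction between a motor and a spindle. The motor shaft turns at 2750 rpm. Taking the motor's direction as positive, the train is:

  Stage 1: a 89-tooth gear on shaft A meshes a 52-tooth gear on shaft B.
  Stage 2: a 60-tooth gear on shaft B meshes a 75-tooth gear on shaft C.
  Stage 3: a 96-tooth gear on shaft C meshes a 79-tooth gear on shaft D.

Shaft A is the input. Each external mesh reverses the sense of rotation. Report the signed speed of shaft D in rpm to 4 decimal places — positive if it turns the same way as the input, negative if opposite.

-4575.6573 rpm (opposite to input, |ω| = 4575.6573 rpm)

Stage 1 [89T→52T]: ω = 2750.0000×89/52 = 4706.7308 rpm, dir flips to −; running = −4706.7308
Stage 2 [60T→75T]: ω = 4706.7308×60/75 = 3765.3846 rpm, dir flips to +; running = +3765.3846
Stage 3 [96T→79T]: ω = 3765.3846×96/79 = 4575.6573 rpm, dir flips to −; running = −4575.6573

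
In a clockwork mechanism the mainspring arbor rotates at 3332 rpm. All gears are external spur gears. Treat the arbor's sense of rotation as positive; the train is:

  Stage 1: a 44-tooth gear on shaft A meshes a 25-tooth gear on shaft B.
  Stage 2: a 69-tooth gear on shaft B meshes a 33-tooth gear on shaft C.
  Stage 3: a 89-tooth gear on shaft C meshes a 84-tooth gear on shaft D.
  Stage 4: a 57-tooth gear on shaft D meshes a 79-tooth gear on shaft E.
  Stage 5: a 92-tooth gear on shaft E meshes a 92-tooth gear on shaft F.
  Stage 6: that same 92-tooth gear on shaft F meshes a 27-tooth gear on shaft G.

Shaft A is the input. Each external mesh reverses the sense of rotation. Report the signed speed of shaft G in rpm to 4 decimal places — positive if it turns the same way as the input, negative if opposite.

Stage 1 [44T→25T]: ω = 3332.0000×44/25 = 5864.3200 rpm, dir flips to −; running = −5864.3200
Stage 2 [69T→33T]: ω = 5864.3200×69/33 = 12261.7600 rpm, dir flips to +; running = +12261.7600
Stage 3 [89T→84T]: ω = 12261.7600×89/84 = 12991.6267 rpm, dir flips to −; running = −12991.6267
Stage 4 [57T→79T]: ω = 12991.6267×57/79 = 9373.7053 rpm, dir flips to +; running = +9373.7053
Stage 5 [92T→92T]: ω = 9373.7053×92/92 = 9373.7053 rpm, dir flips to −; running = −9373.7053
Stage 6 [92T→27T]: ω = 9373.7053×92/27 = 31940.0329 rpm, dir flips to +; running = +31940.0329

+31940.0329 rpm (same as input, |ω| = 31940.0329 rpm)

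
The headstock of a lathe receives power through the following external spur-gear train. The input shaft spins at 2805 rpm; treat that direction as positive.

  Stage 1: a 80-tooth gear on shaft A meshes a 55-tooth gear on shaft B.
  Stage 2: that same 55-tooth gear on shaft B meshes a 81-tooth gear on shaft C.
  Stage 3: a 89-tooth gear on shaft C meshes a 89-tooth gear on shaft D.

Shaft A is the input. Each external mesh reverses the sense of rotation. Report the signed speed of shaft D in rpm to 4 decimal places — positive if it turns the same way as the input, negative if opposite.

-2770.3704 rpm (opposite to input, |ω| = 2770.3704 rpm)

Stage 1 [80T→55T]: ω = 2805.0000×80/55 = 4080.0000 rpm, dir flips to −; running = −4080.0000
Stage 2 [55T→81T]: ω = 4080.0000×55/81 = 2770.3704 rpm, dir flips to +; running = +2770.3704
Stage 3 [89T→89T]: ω = 2770.3704×89/89 = 2770.3704 rpm, dir flips to −; running = −2770.3704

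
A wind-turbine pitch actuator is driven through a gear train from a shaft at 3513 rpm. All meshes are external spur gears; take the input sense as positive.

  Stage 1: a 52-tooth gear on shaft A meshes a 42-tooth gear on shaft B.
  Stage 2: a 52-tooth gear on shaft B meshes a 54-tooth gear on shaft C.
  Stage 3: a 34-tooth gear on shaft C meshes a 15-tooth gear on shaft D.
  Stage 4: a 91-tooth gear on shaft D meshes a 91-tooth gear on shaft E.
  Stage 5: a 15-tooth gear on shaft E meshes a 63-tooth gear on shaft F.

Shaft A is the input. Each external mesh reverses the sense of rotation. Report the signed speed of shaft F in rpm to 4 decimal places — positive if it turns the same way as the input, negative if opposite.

-2260.3732 rpm (opposite to input, |ω| = 2260.3732 rpm)

Stage 1 [52T→42T]: ω = 3513.0000×52/42 = 4349.4286 rpm, dir flips to −; running = −4349.4286
Stage 2 [52T→54T]: ω = 4349.4286×52/54 = 4188.3386 rpm, dir flips to +; running = +4188.3386
Stage 3 [34T→15T]: ω = 4188.3386×34/15 = 9493.5675 rpm, dir flips to −; running = −9493.5675
Stage 4 [91T→91T]: ω = 9493.5675×91/91 = 9493.5675 rpm, dir flips to +; running = +9493.5675
Stage 5 [15T→63T]: ω = 9493.5675×15/63 = 2260.3732 rpm, dir flips to −; running = −2260.3732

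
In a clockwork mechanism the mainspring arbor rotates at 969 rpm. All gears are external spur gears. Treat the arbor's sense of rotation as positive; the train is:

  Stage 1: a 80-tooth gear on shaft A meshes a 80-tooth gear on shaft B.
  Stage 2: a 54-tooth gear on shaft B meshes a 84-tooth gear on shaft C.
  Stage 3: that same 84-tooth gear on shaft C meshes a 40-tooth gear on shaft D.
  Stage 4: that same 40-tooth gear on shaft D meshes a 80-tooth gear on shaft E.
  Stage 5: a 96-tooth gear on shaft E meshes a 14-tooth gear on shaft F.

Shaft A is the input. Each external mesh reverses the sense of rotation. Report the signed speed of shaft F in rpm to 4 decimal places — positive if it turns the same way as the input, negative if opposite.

Stage 1 [80T→80T]: ω = 969.0000×80/80 = 969.0000 rpm, dir flips to −; running = −969.0000
Stage 2 [54T→84T]: ω = 969.0000×54/84 = 622.9286 rpm, dir flips to +; running = +622.9286
Stage 3 [84T→40T]: ω = 622.9286×84/40 = 1308.1500 rpm, dir flips to −; running = −1308.1500
Stage 4 [40T→80T]: ω = 1308.1500×40/80 = 654.0750 rpm, dir flips to +; running = +654.0750
Stage 5 [96T→14T]: ω = 654.0750×96/14 = 4485.0857 rpm, dir flips to −; running = −4485.0857

-4485.0857 rpm (opposite to input, |ω| = 4485.0857 rpm)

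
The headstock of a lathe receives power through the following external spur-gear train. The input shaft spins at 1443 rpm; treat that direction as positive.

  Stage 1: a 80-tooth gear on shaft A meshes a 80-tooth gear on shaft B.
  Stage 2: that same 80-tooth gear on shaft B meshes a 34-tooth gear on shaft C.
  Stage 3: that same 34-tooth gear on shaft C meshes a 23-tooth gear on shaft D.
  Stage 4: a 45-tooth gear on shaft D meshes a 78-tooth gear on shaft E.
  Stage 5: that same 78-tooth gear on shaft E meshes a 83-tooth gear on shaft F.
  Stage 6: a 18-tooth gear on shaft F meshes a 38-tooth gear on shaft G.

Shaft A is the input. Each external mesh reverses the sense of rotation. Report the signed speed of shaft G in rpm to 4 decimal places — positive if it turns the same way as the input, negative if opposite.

+1288.9967 rpm (same as input, |ω| = 1288.9967 rpm)

Stage 1 [80T→80T]: ω = 1443.0000×80/80 = 1443.0000 rpm, dir flips to −; running = −1443.0000
Stage 2 [80T→34T]: ω = 1443.0000×80/34 = 3395.2941 rpm, dir flips to +; running = +3395.2941
Stage 3 [34T→23T]: ω = 3395.2941×34/23 = 5019.1304 rpm, dir flips to −; running = −5019.1304
Stage 4 [45T→78T]: ω = 5019.1304×45/78 = 2895.6522 rpm, dir flips to +; running = +2895.6522
Stage 5 [78T→83T]: ω = 2895.6522×78/83 = 2721.2153 rpm, dir flips to −; running = −2721.2153
Stage 6 [18T→38T]: ω = 2721.2153×18/38 = 1288.9967 rpm, dir flips to +; running = +1288.9967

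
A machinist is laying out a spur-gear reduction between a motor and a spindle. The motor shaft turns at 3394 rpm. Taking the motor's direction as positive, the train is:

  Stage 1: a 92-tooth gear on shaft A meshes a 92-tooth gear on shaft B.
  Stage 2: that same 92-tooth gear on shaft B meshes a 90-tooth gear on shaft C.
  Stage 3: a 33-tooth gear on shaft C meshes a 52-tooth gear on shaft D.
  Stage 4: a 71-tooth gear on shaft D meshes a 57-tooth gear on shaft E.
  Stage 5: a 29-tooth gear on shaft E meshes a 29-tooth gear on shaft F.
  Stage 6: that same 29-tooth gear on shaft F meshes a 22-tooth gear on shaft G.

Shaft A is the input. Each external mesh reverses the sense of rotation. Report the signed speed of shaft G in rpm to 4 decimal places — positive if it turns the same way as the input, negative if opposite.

Stage 1 [92T→92T]: ω = 3394.0000×92/92 = 3394.0000 rpm, dir flips to −; running = −3394.0000
Stage 2 [92T→90T]: ω = 3394.0000×92/90 = 3469.4222 rpm, dir flips to +; running = +3469.4222
Stage 3 [33T→52T]: ω = 3469.4222×33/52 = 2201.7487 rpm, dir flips to −; running = −2201.7487
Stage 4 [71T→57T]: ω = 2201.7487×71/57 = 2742.5291 rpm, dir flips to +; running = +2742.5291
Stage 5 [29T→29T]: ω = 2742.5291×29/29 = 2742.5291 rpm, dir flips to −; running = −2742.5291
Stage 6 [29T→22T]: ω = 2742.5291×29/22 = 3615.1520 rpm, dir flips to +; running = +3615.1520

+3615.1520 rpm (same as input, |ω| = 3615.1520 rpm)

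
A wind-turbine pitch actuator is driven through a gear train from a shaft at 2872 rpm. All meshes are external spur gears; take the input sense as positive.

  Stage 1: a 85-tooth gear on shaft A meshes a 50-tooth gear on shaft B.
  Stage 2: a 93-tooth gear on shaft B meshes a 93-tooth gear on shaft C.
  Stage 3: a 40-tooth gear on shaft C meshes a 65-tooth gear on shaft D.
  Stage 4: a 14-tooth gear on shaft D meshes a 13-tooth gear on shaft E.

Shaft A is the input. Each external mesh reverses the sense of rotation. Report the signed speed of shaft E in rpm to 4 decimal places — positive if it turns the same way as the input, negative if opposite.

+3235.6734 rpm (same as input, |ω| = 3235.6734 rpm)

Stage 1 [85T→50T]: ω = 2872.0000×85/50 = 4882.4000 rpm, dir flips to −; running = −4882.4000
Stage 2 [93T→93T]: ω = 4882.4000×93/93 = 4882.4000 rpm, dir flips to +; running = +4882.4000
Stage 3 [40T→65T]: ω = 4882.4000×40/65 = 3004.5538 rpm, dir flips to −; running = −3004.5538
Stage 4 [14T→13T]: ω = 3004.5538×14/13 = 3235.6734 rpm, dir flips to +; running = +3235.6734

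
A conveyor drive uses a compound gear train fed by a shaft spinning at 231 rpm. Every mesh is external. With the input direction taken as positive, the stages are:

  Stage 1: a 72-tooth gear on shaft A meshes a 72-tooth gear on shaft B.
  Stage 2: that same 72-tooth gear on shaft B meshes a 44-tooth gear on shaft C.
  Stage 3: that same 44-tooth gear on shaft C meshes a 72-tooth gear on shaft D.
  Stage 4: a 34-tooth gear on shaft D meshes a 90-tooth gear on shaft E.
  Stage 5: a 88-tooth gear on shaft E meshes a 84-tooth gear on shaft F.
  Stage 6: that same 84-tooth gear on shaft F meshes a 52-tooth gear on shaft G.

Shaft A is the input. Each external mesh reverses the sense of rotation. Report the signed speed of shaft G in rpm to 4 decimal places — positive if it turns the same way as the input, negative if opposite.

Stage 1 [72T→72T]: ω = 231.0000×72/72 = 231.0000 rpm, dir flips to −; running = −231.0000
Stage 2 [72T→44T]: ω = 231.0000×72/44 = 378.0000 rpm, dir flips to +; running = +378.0000
Stage 3 [44T→72T]: ω = 378.0000×44/72 = 231.0000 rpm, dir flips to −; running = −231.0000
Stage 4 [34T→90T]: ω = 231.0000×34/90 = 87.2667 rpm, dir flips to +; running = +87.2667
Stage 5 [88T→84T]: ω = 87.2667×88/84 = 91.4222 rpm, dir flips to −; running = −91.4222
Stage 6 [84T→52T]: ω = 91.4222×84/52 = 147.6821 rpm, dir flips to +; running = +147.6821

+147.6821 rpm (same as input, |ω| = 147.6821 rpm)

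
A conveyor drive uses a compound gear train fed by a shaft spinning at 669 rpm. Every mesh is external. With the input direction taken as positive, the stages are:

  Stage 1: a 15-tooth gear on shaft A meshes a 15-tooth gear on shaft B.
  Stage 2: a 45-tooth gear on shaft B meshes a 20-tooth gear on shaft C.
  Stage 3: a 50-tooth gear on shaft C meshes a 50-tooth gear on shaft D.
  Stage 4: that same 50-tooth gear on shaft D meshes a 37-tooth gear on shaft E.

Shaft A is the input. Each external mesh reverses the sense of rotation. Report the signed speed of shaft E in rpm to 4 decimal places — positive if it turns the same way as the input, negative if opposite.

Stage 1 [15T→15T]: ω = 669.0000×15/15 = 669.0000 rpm, dir flips to −; running = −669.0000
Stage 2 [45T→20T]: ω = 669.0000×45/20 = 1505.2500 rpm, dir flips to +; running = +1505.2500
Stage 3 [50T→50T]: ω = 1505.2500×50/50 = 1505.2500 rpm, dir flips to −; running = −1505.2500
Stage 4 [50T→37T]: ω = 1505.2500×50/37 = 2034.1216 rpm, dir flips to +; running = +2034.1216

+2034.1216 rpm (same as input, |ω| = 2034.1216 rpm)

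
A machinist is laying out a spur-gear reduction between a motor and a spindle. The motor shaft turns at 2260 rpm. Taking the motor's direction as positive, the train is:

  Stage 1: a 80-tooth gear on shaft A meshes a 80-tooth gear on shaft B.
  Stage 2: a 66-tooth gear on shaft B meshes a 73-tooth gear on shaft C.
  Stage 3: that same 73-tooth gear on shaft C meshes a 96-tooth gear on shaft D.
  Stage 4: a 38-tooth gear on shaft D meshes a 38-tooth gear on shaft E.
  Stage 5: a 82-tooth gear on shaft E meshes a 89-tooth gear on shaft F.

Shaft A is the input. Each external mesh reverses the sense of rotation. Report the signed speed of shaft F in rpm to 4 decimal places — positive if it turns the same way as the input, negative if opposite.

Stage 1 [80T→80T]: ω = 2260.0000×80/80 = 2260.0000 rpm, dir flips to −; running = −2260.0000
Stage 2 [66T→73T]: ω = 2260.0000×66/73 = 2043.2877 rpm, dir flips to +; running = +2043.2877
Stage 3 [73T→96T]: ω = 2043.2877×73/96 = 1553.7500 rpm, dir flips to −; running = −1553.7500
Stage 4 [38T→38T]: ω = 1553.7500×38/38 = 1553.7500 rpm, dir flips to +; running = +1553.7500
Stage 5 [82T→89T]: ω = 1553.7500×82/89 = 1431.5449 rpm, dir flips to −; running = −1431.5449

-1431.5449 rpm (opposite to input, |ω| = 1431.5449 rpm)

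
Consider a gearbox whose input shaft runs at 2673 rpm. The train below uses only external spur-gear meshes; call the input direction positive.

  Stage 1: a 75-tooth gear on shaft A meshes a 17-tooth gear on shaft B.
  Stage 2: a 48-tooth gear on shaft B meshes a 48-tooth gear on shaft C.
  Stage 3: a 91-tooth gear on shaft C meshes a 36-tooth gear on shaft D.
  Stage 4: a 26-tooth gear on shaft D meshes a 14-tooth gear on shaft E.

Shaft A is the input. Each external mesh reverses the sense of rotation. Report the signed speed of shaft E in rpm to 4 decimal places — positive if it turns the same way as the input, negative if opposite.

+55359.9265 rpm (same as input, |ω| = 55359.9265 rpm)

Stage 1 [75T→17T]: ω = 2673.0000×75/17 = 11792.6471 rpm, dir flips to −; running = −11792.6471
Stage 2 [48T→48T]: ω = 11792.6471×48/48 = 11792.6471 rpm, dir flips to +; running = +11792.6471
Stage 3 [91T→36T]: ω = 11792.6471×91/36 = 29809.1912 rpm, dir flips to −; running = −29809.1912
Stage 4 [26T→14T]: ω = 29809.1912×26/14 = 55359.9265 rpm, dir flips to +; running = +55359.9265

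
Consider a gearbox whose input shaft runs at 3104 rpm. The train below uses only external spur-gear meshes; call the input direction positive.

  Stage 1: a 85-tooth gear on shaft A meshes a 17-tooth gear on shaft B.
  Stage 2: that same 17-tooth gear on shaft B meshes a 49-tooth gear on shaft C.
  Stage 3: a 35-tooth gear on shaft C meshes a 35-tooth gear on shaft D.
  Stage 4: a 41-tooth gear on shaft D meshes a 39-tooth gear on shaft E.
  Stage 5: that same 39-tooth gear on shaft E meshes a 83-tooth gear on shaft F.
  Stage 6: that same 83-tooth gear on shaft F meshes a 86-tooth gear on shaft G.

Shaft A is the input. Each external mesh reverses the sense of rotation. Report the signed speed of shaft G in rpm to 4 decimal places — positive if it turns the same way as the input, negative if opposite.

+2567.0242 rpm (same as input, |ω| = 2567.0242 rpm)

Stage 1 [85T→17T]: ω = 3104.0000×85/17 = 15520.0000 rpm, dir flips to −; running = −15520.0000
Stage 2 [17T→49T]: ω = 15520.0000×17/49 = 5384.4898 rpm, dir flips to +; running = +5384.4898
Stage 3 [35T→35T]: ω = 5384.4898×35/35 = 5384.4898 rpm, dir flips to −; running = −5384.4898
Stage 4 [41T→39T]: ω = 5384.4898×41/39 = 5660.6175 rpm, dir flips to +; running = +5660.6175
Stage 5 [39T→83T]: ω = 5660.6175×39/83 = 2659.8082 rpm, dir flips to −; running = −2659.8082
Stage 6 [83T→86T]: ω = 2659.8082×83/86 = 2567.0242 rpm, dir flips to +; running = +2567.0242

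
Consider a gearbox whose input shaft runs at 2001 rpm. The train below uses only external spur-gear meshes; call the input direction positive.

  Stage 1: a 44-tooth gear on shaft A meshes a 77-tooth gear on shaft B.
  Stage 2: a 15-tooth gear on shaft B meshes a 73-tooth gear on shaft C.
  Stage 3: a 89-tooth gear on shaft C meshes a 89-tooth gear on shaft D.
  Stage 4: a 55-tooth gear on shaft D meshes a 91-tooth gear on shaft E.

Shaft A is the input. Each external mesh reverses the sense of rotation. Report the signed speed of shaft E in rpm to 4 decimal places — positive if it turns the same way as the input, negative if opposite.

Stage 1 [44T→77T]: ω = 2001.0000×44/77 = 1143.4286 rpm, dir flips to −; running = −1143.4286
Stage 2 [15T→73T]: ω = 1143.4286×15/73 = 234.9511 rpm, dir flips to +; running = +234.9511
Stage 3 [89T→89T]: ω = 234.9511×89/89 = 234.9511 rpm, dir flips to −; running = −234.9511
Stage 4 [55T→91T]: ω = 234.9511×55/91 = 142.0034 rpm, dir flips to +; running = +142.0034

+142.0034 rpm (same as input, |ω| = 142.0034 rpm)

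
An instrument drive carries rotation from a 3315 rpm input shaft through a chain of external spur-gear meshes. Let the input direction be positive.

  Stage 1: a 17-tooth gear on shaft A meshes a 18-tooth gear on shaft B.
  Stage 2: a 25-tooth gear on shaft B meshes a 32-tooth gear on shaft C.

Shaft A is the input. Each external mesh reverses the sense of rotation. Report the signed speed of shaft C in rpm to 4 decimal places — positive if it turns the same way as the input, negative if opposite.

+2445.9635 rpm (same as input, |ω| = 2445.9635 rpm)

Stage 1 [17T→18T]: ω = 3315.0000×17/18 = 3130.8333 rpm, dir flips to −; running = −3130.8333
Stage 2 [25T→32T]: ω = 3130.8333×25/32 = 2445.9635 rpm, dir flips to +; running = +2445.9635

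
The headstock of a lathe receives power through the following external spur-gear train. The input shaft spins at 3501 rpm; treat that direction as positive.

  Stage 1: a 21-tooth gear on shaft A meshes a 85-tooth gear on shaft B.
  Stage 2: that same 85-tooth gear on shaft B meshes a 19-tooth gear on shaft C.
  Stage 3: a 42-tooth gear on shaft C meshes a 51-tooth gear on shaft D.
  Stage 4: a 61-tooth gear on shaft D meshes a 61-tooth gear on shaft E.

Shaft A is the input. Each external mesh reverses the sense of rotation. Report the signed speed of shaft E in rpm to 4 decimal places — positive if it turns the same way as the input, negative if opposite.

+3186.6687 rpm (same as input, |ω| = 3186.6687 rpm)

Stage 1 [21T→85T]: ω = 3501.0000×21/85 = 864.9529 rpm, dir flips to −; running = −864.9529
Stage 2 [85T→19T]: ω = 864.9529×85/19 = 3869.5263 rpm, dir flips to +; running = +3869.5263
Stage 3 [42T→51T]: ω = 3869.5263×42/51 = 3186.6687 rpm, dir flips to −; running = −3186.6687
Stage 4 [61T→61T]: ω = 3186.6687×61/61 = 3186.6687 rpm, dir flips to +; running = +3186.6687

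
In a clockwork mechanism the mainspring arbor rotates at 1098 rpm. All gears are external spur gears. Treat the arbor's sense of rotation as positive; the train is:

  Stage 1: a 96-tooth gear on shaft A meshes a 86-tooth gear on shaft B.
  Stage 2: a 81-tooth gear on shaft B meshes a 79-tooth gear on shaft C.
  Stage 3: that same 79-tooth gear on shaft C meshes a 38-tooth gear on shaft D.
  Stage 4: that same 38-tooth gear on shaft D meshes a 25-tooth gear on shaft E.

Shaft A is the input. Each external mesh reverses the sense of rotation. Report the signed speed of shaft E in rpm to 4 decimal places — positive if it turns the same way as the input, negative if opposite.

Stage 1 [96T→86T]: ω = 1098.0000×96/86 = 1225.6744 rpm, dir flips to −; running = −1225.6744
Stage 2 [81T→79T]: ω = 1225.6744×81/79 = 1256.7042 rpm, dir flips to +; running = +1256.7042
Stage 3 [79T→38T]: ω = 1256.7042×79/38 = 2612.6218 rpm, dir flips to −; running = −2612.6218
Stage 4 [38T→25T]: ω = 2612.6218×38/25 = 3971.1851 rpm, dir flips to +; running = +3971.1851

+3971.1851 rpm (same as input, |ω| = 3971.1851 rpm)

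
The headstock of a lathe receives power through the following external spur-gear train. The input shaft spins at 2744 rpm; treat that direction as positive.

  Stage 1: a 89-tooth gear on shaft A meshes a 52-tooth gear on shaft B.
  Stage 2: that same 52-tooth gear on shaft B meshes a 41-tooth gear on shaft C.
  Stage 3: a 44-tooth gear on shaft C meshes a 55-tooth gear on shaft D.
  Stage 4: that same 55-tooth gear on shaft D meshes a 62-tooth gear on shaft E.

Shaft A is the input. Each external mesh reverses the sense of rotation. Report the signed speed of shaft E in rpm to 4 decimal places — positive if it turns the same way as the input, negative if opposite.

+4227.1849 rpm (same as input, |ω| = 4227.1849 rpm)

Stage 1 [89T→52T]: ω = 2744.0000×89/52 = 4696.4615 rpm, dir flips to −; running = −4696.4615
Stage 2 [52T→41T]: ω = 4696.4615×52/41 = 5956.4878 rpm, dir flips to +; running = +5956.4878
Stage 3 [44T→55T]: ω = 5956.4878×44/55 = 4765.1902 rpm, dir flips to −; running = −4765.1902
Stage 4 [55T→62T]: ω = 4765.1902×55/62 = 4227.1849 rpm, dir flips to +; running = +4227.1849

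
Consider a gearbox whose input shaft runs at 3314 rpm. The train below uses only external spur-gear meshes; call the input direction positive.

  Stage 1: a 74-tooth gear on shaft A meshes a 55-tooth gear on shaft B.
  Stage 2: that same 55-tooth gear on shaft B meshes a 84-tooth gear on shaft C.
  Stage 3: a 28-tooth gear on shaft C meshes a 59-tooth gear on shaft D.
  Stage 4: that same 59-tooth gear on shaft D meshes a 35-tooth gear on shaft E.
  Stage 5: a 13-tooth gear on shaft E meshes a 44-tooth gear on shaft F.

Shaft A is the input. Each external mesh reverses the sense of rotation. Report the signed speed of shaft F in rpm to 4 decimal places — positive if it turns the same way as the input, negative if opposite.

Stage 1 [74T→55T]: ω = 3314.0000×74/55 = 4458.8364 rpm, dir flips to −; running = −4458.8364
Stage 2 [55T→84T]: ω = 4458.8364×55/84 = 2919.4762 rpm, dir flips to +; running = +2919.4762
Stage 3 [28T→59T]: ω = 2919.4762×28/59 = 1385.5141 rpm, dir flips to −; running = −1385.5141
Stage 4 [59T→35T]: ω = 1385.5141×59/35 = 2335.5810 rpm, dir flips to +; running = +2335.5810
Stage 5 [13T→44T]: ω = 2335.5810×13/44 = 690.0580 rpm, dir flips to −; running = −690.0580

-690.0580 rpm (opposite to input, |ω| = 690.0580 rpm)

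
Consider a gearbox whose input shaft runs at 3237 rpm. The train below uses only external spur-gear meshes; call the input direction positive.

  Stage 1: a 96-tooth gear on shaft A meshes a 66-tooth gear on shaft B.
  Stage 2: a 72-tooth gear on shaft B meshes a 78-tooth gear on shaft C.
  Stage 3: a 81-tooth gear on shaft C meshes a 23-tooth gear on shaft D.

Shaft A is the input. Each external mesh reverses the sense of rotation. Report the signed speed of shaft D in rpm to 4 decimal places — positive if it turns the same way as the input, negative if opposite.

-15306.1186 rpm (opposite to input, |ω| = 15306.1186 rpm)

Stage 1 [96T→66T]: ω = 3237.0000×96/66 = 4708.3636 rpm, dir flips to −; running = −4708.3636
Stage 2 [72T→78T]: ω = 4708.3636×72/78 = 4346.1818 rpm, dir flips to +; running = +4346.1818
Stage 3 [81T→23T]: ω = 4346.1818×81/23 = 15306.1186 rpm, dir flips to −; running = −15306.1186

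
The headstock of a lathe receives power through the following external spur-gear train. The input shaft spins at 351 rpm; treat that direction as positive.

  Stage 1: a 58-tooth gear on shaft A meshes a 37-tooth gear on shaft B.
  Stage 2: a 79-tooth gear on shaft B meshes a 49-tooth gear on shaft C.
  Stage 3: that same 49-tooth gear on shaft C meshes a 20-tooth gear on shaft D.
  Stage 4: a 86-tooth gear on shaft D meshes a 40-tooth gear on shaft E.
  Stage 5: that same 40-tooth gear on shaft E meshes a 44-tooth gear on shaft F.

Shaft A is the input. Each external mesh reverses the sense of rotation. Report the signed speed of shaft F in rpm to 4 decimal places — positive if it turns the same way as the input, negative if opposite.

Stage 1 [58T→37T]: ω = 351.0000×58/37 = 550.2162 rpm, dir flips to −; running = −550.2162
Stage 2 [79T→49T]: ω = 550.2162×79/49 = 887.0833 rpm, dir flips to +; running = +887.0833
Stage 3 [49T→20T]: ω = 887.0833×49/20 = 2173.3541 rpm, dir flips to −; running = −2173.3541
Stage 4 [86T→40T]: ω = 2173.3541×86/40 = 4672.7112 rpm, dir flips to +; running = +4672.7112
Stage 5 [40T→44T]: ω = 4672.7112×40/44 = 4247.9193 rpm, dir flips to −; running = −4247.9193

-4247.9193 rpm (opposite to input, |ω| = 4247.9193 rpm)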